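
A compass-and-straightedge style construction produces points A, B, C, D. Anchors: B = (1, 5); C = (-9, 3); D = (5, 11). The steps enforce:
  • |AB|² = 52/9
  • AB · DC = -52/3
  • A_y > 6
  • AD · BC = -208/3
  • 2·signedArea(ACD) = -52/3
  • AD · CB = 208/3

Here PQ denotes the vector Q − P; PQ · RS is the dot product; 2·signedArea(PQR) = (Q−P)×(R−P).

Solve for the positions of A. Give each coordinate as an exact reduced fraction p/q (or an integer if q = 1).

A = (-1, 19/3)

1. A_x = -1  [AB · DC = -52/3 ∩ AD · CB = 208/3]
2. A_y = 19/3  [AB · DC = -52/3 ∩ AD · CB = 208/3]
   → A = (-1, 19/3)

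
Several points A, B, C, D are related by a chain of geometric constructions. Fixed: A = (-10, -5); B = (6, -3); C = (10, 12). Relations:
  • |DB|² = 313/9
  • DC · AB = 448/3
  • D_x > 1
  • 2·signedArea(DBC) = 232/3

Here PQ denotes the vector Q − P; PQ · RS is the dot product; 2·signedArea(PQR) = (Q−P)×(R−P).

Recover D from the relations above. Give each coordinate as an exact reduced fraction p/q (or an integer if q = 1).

D = (2, 4/3)

1. D_x = 2  [DC · AB = 448/3 ∩ 2·signedArea(DBC) = 232/3]
2. D_y = 4/3  [DC · AB = 448/3 ∩ 2·signedArea(DBC) = 232/3]
   → D = (2, 4/3)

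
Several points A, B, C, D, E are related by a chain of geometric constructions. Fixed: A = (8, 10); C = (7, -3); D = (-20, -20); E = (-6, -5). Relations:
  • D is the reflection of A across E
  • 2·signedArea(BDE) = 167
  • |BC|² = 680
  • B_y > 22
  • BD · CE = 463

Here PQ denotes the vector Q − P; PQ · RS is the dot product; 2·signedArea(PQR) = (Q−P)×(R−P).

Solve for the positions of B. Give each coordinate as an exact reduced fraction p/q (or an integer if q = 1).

B = (9, 23)

1. B_x = 9  [2·signedArea(BDE) = 167 ∩ BD · CE = 463]
2. B_y = 23  [2·signedArea(BDE) = 167 ∩ BD · CE = 463]
   → B = (9, 23)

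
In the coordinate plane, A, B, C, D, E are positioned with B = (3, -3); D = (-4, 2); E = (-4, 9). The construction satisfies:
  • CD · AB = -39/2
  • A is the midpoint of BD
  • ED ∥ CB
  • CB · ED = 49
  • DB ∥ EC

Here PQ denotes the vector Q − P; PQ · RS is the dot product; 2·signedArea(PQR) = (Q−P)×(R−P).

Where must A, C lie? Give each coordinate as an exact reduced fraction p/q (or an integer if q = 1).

A = (-1/2, -1/2)
C = (3, 4)

1. A_x = -1/2  [A is the midpoint of BD]
2. A_y = -1/2  [A is the midpoint of BD]
   → A = (-1/2, -1/2)
3. C_x = 3  [ED ∥ CB ∩ DB ∥ EC]
4. C_y = 4  [ED ∥ CB ∩ DB ∥ EC]
   → C = (3, 4)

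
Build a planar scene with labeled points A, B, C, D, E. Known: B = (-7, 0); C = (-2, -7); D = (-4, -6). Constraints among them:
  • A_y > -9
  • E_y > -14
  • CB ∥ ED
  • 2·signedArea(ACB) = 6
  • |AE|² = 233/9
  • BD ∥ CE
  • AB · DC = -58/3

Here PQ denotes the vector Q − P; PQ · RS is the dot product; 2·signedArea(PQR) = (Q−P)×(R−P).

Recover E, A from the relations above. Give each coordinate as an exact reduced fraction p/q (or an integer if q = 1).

1. E_x = 1  [CB ∥ ED ∩ BD ∥ CE]
2. E_y = -13  [CB ∥ ED ∩ BD ∥ CE]
   → E = (1, -13)
3. A_x = -5/3  [AB · DC = -58/3 ∩ 2·signedArea(ACB) = 6]
4. A_y = -26/3  [AB · DC = -58/3 ∩ 2·signedArea(ACB) = 6]
   → A = (-5/3, -26/3)

A = (-5/3, -26/3)
E = (1, -13)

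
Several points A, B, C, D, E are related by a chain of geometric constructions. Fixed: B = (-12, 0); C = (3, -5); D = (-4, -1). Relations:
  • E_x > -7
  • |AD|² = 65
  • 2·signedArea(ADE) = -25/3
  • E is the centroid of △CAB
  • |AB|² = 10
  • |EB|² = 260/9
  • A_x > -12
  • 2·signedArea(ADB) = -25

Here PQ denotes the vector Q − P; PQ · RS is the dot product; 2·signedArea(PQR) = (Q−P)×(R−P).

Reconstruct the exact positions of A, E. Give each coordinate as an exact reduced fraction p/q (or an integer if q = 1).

A = (-11, 3)
E = (-20/3, -2/3)

1. A_x = -11  [line -1·x + -8·y + 13 = 0 ∩ |AB|² = 10]
2. A_y = 3  [line -1·x + -8·y + 13 = 0 ∩ |AB|² = 10]
   → A = (-11, 3)
3. E_x = -20/3  [2·signedArea(ADE) = -25/3 ∩ E is the centroid of △CAB]
4. E_y = -2/3  [2·signedArea(ADE) = -25/3 ∩ E is the centroid of △CAB]
   → E = (-20/3, -2/3)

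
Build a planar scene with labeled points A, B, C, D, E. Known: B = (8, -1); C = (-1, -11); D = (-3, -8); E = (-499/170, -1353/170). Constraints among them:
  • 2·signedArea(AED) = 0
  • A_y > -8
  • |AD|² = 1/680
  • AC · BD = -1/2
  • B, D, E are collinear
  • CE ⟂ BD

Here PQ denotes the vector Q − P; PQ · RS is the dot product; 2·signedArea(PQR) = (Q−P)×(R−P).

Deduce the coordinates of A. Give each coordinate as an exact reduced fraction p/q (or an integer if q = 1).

A = (-1009/340, -2713/340)

1. A_x = -1009/340  [2·signedArea(AED) = 0 ∩ AC · BD = -1/2]
2. A_y = -2713/340  [2·signedArea(AED) = 0 ∩ AC · BD = -1/2]
   → A = (-1009/340, -2713/340)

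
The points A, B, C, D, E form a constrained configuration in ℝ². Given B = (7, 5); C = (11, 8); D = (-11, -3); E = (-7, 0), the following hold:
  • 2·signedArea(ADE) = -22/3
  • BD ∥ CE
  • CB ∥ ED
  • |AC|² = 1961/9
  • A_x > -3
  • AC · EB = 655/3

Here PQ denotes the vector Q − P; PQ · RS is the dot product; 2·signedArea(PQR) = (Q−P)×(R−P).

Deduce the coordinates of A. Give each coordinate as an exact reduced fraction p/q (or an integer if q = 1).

1. A_x = -7/3  [2·signedArea(ADE) = -22/3 ∩ AC · EB = 655/3]
2. A_y = 5/3  [2·signedArea(ADE) = -22/3 ∩ AC · EB = 655/3]
   → A = (-7/3, 5/3)

A = (-7/3, 5/3)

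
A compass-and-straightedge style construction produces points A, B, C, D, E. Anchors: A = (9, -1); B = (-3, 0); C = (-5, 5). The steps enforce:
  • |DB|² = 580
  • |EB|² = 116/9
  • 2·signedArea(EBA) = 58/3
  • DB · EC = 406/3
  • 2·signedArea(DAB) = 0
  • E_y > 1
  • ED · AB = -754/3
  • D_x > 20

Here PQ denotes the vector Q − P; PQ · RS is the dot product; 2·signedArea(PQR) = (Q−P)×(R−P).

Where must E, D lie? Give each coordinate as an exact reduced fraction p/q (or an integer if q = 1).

D = (21, -2)
E = (1/3, 4/3)

1. D_x = 21  [line -1·x + -12·y + -3 = 0 ∩ |DB|² = 580]
2. D_y = -2  [line -1·x + -12·y + -3 = 0 ∩ |DB|² = 580]
   → D = (21, -2)
3. E_x = 1/3  [2·signedArea(EBA) = 58/3 ∩ DB · EC = 406/3]
4. E_y = 4/3  [2·signedArea(EBA) = 58/3 ∩ DB · EC = 406/3]
   → E = (1/3, 4/3)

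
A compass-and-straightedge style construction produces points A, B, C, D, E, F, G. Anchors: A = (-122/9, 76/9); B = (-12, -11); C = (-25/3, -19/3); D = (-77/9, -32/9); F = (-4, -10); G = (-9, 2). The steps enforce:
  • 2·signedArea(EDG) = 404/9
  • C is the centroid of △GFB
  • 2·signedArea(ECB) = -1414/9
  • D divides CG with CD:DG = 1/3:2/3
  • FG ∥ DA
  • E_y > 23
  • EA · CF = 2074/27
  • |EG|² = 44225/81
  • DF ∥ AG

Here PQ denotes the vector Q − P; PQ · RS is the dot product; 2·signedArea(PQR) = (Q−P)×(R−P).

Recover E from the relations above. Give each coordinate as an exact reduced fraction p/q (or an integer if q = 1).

1. E_x = -169/9  [2·signedArea(EDG) = 404/9 ∩ EA · CF = 2074/27]
2. E_y = 209/9  [2·signedArea(EDG) = 404/9 ∩ EA · CF = 2074/27]
   → E = (-169/9, 209/9)

E = (-169/9, 209/9)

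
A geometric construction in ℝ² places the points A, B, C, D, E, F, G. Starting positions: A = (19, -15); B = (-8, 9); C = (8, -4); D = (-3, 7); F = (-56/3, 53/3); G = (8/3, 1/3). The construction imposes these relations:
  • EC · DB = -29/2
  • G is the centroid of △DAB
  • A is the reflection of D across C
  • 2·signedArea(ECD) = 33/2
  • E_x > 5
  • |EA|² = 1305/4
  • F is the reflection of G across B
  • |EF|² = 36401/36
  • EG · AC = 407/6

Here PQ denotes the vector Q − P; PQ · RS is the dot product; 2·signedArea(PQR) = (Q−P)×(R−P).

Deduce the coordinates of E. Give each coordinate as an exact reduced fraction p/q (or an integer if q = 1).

1. E_x = 11/2  [EG · AC = 407/6 ∩ EC · DB = -29/2]
2. E_y = -3  [EG · AC = 407/6 ∩ EC · DB = -29/2]
   → E = (11/2, -3)

E = (11/2, -3)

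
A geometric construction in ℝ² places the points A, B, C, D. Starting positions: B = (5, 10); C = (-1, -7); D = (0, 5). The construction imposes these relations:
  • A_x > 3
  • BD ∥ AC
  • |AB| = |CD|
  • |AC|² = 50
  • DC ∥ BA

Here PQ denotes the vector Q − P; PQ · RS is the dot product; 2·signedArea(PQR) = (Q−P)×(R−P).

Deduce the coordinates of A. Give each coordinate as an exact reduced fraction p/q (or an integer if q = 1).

A = (4, -2)

1. A_x = 4  [BD ∥ AC ∩ DC ∥ BA]
2. A_y = -2  [BD ∥ AC ∩ DC ∥ BA]
   → A = (4, -2)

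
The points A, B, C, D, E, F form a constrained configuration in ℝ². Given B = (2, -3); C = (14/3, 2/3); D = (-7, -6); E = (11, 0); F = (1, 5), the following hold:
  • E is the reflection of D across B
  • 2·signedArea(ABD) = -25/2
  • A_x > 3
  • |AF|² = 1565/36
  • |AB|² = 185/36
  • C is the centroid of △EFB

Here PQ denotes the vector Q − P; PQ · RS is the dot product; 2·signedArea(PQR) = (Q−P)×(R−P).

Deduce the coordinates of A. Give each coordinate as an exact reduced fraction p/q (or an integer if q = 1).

A = (10/3, -7/6)

1. A_x = 10/3  [line 3·x + -9·y + -41/2 = 0 ∩ |AB|² = 185/36]
2. A_y = -7/6  [line 3·x + -9·y + -41/2 = 0 ∩ |AB|² = 185/36]
   → A = (10/3, -7/6)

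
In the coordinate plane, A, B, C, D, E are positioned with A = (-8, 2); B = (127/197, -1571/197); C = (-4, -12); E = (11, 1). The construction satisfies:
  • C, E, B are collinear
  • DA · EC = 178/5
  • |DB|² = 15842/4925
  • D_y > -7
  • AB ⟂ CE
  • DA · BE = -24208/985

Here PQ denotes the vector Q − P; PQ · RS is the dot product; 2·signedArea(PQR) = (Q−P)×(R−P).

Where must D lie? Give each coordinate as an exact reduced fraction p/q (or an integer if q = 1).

D = (2, -34/5)

1. D_x = 2  [line -2040/197·x + -1768/197·y + -39712/985 = 0 ∩ |DB|² = 15842/4925]
2. D_y = -34/5  [line -2040/197·x + -1768/197·y + -39712/985 = 0 ∩ |DB|² = 15842/4925]
   → D = (2, -34/5)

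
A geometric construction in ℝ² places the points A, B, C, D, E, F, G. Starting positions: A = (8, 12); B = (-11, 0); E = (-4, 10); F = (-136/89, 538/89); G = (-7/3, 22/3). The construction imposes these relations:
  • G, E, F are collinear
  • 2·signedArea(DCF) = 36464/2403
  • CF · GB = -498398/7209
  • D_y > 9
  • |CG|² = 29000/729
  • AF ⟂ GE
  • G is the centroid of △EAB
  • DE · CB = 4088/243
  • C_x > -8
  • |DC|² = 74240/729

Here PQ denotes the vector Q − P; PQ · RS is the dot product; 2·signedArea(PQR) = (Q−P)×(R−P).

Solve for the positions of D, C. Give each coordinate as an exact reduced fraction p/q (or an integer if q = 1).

C = (-193/27, 88/27)
D = (5/9, 88/9)

1. C_x = -193/27  [line 26/3·x + 22/3·y + 3082/81 = 0 ∩ |CG|² = 29000/729]
2. C_y = 88/27  [line 26/3·x + 22/3·y + 3082/81 = 0 ∩ |CG|² = 29000/729]
   → C = (-193/27, 88/27)
3. D_x = 5/9  [DE · CB = 4088/243 ∩ 2·signedArea(DCF) = 36464/2403]
4. D_y = 88/9  [DE · CB = 4088/243 ∩ 2·signedArea(DCF) = 36464/2403]
   → D = (5/9, 88/9)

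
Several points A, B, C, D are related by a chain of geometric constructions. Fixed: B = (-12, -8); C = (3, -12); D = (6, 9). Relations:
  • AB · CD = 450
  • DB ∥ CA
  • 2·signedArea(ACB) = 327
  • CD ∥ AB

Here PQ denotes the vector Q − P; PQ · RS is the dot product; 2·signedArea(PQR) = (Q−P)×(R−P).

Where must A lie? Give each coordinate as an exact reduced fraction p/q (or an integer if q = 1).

A = (-15, -29)

1. A_x = -15  [CD ∥ AB ∩ DB ∥ CA]
2. A_y = -29  [CD ∥ AB ∩ DB ∥ CA]
   → A = (-15, -29)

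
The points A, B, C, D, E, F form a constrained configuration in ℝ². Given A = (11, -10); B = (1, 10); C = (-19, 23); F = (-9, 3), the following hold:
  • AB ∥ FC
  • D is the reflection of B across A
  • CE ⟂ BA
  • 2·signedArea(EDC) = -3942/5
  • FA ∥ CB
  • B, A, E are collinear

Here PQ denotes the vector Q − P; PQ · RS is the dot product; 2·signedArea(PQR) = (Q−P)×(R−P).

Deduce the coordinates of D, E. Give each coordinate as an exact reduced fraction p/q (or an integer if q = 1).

1. D_x = 21  [D is the reflection of B across A]
2. D_y = -30  [D is the reflection of B across A]
   → D = (21, -30)
3. E_x = -41/5  [B, A, E are collinear ∩ CE ⟂ BA]
4. E_y = 142/5  [B, A, E are collinear ∩ CE ⟂ BA]
   → E = (-41/5, 142/5)

D = (21, -30)
E = (-41/5, 142/5)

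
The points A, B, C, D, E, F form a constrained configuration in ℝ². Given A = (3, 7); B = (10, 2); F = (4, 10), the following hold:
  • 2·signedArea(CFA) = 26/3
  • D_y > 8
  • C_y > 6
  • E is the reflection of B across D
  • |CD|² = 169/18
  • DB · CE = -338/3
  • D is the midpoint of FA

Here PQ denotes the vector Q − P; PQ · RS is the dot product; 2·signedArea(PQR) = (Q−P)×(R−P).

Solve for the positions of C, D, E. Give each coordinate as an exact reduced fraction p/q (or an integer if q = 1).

1. D_x = 7/2  [D is the midpoint of FA]
2. D_y = 17/2  [D is the midpoint of FA]
   → D = (7/2, 17/2)
3. E_x = -3  [E is the reflection of B across D]
4. E_y = 15  [E is the reflection of B across D]
   → E = (-3, 15)
5. C_x = 17/3  [2·signedArea(CFA) = 26/3 ∩ DB · CE = -338/3]
6. C_y = 19/3  [2·signedArea(CFA) = 26/3 ∩ DB · CE = -338/3]
   → C = (17/3, 19/3)

C = (17/3, 19/3)
D = (7/2, 17/2)
E = (-3, 15)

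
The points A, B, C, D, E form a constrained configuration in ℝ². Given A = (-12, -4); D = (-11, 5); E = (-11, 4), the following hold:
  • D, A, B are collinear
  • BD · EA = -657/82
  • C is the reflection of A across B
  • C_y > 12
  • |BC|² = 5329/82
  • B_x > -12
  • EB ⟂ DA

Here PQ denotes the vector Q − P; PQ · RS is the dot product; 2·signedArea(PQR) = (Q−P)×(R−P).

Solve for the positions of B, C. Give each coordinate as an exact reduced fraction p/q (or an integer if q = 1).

1. B_x = -911/82  [D, A, B are collinear ∩ EB ⟂ DA]
2. B_y = 329/82  [D, A, B are collinear ∩ EB ⟂ DA]
   → B = (-911/82, 329/82)
3. C_x = -419/41  [C is the reflection of A across B]
4. C_y = 493/41  [C is the reflection of A across B]
   → C = (-419/41, 493/41)

B = (-911/82, 329/82)
C = (-419/41, 493/41)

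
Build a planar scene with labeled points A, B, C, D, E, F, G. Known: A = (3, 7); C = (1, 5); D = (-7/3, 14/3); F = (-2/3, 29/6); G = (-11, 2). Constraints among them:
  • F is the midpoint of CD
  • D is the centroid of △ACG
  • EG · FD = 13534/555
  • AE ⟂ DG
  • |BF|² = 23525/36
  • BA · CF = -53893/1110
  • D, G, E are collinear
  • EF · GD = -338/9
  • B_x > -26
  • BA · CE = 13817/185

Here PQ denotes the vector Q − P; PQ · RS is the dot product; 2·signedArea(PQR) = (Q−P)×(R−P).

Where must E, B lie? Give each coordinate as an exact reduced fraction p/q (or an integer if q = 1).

B = (-4661/185, -438/185)
E = (591/185, 1178/185)

1. E_x = 591/185  [D, G, E are collinear ∩ AE ⟂ DG]
2. E_y = 1178/185  [D, G, E are collinear ∩ AE ⟂ DG]
   → E = (591/185, 1178/185)
3. B_x = -4661/185  [BA · CE = 13817/185 ∩ BA · CF = -53893/1110]
4. B_y = -438/185  [BA · CE = 13817/185 ∩ BA · CF = -53893/1110]
   → B = (-4661/185, -438/185)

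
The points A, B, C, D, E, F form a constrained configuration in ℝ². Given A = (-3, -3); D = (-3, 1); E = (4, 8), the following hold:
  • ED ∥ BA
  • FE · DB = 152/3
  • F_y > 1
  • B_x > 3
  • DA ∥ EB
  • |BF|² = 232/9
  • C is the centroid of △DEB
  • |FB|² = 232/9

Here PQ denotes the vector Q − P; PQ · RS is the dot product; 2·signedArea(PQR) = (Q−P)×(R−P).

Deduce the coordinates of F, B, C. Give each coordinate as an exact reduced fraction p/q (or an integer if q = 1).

1. B_x = 4  [ED ∥ BA ∩ DA ∥ EB]
2. B_y = 4  [ED ∥ BA ∩ DA ∥ EB]
   → B = (4, 4)
3. C_x = 5/3  [C is the centroid of △DEB]
4. C_y = 13/3  [C is the centroid of △DEB]
   → C = (5/3, 13/3)
5. F_x = -2/3  [line -7·x + -3·y + 4/3 = 0 ∩ |FB|² = 232/9]
6. F_y = 2  [line -7·x + -3·y + 4/3 = 0 ∩ |FB|² = 232/9]
   → F = (-2/3, 2)

B = (4, 4)
C = (5/3, 13/3)
F = (-2/3, 2)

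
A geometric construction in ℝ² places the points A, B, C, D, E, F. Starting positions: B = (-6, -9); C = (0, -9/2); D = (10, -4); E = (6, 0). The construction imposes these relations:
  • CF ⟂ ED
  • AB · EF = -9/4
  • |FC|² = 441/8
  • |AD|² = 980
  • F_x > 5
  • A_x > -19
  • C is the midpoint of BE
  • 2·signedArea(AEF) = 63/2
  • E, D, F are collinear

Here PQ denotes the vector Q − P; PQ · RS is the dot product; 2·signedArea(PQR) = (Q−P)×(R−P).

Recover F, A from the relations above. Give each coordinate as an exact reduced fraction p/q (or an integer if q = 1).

1. F_x = 21/4  [E, D, F are collinear ∩ CF ⟂ ED]
2. F_y = 3/4  [E, D, F are collinear ∩ CF ⟂ ED]
   → F = (21/4, 3/4)
3. A_x = -18  [2·signedArea(AEF) = 63/2 ∩ AB · EF = -9/4]
4. A_y = -18  [2·signedArea(AEF) = 63/2 ∩ AB · EF = -9/4]
   → A = (-18, -18)

A = (-18, -18)
F = (21/4, 3/4)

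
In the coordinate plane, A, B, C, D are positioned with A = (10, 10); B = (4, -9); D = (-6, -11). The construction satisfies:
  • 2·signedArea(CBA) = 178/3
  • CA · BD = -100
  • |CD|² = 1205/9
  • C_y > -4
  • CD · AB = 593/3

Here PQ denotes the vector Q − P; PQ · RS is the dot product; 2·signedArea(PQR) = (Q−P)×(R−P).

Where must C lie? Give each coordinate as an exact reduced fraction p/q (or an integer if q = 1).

1. C_x = 8/3  [CA · BD = -100 ∩ 2·signedArea(CBA) = 178/3]
2. C_y = -10/3  [CA · BD = -100 ∩ 2·signedArea(CBA) = 178/3]
   → C = (8/3, -10/3)

C = (8/3, -10/3)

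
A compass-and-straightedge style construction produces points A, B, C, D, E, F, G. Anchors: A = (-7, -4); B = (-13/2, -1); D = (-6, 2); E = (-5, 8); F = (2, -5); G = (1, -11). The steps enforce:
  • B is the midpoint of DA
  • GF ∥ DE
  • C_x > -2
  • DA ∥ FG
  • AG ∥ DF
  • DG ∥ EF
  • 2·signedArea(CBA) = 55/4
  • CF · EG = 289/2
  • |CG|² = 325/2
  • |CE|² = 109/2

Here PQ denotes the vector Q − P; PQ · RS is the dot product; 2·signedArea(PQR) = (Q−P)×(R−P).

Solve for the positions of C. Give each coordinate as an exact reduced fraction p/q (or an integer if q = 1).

C = (-3/2, 3/2)

1. C_x = -3/2  [2·signedArea(CBA) = 55/4 ∩ CF · EG = 289/2]
2. C_y = 3/2  [2·signedArea(CBA) = 55/4 ∩ CF · EG = 289/2]
   → C = (-3/2, 3/2)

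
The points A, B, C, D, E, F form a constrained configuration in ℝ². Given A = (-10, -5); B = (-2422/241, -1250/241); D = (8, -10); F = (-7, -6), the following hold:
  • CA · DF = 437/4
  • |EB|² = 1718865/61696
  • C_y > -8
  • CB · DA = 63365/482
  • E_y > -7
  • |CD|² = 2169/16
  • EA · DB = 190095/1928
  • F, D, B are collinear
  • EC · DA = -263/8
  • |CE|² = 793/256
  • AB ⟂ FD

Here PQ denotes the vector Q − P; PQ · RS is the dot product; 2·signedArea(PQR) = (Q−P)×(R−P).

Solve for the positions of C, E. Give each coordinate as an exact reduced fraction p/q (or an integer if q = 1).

C = (-13/4, -7)
E = (-79/16, -13/2)

1. C_x = -13/4  [CA · DF = 437/4 ∩ CB · DA = 63365/482]
2. C_y = -7  [CA · DF = 437/4 ∩ CB · DA = 63365/482]
   → C = (-13/4, -7)
3. E_x = -79/16  [EC · DA = -263/8 ∩ EA · DB = 190095/1928]
4. E_y = -13/2  [EC · DA = -263/8 ∩ EA · DB = 190095/1928]
   → E = (-79/16, -13/2)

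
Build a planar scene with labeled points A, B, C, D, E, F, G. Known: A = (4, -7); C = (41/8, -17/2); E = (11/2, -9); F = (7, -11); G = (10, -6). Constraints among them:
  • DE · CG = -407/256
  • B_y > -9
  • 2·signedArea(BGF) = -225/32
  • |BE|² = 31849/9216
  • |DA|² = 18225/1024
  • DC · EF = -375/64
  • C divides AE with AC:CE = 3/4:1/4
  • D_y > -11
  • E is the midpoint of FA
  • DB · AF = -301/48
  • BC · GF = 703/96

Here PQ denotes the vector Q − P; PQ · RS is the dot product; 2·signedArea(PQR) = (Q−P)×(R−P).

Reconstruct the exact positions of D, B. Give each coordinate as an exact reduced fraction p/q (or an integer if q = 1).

B = (231/32, -199/24)
D = (209/32, -83/8)

1. D_x = 209/32  [DE · CG = -407/256 ∩ DC · EF = -375/64]
2. D_y = -83/8  [DE · CG = -407/256 ∩ DC · EF = -375/64]
   → D = (209/32, -83/8)
3. B_x = 231/32  [DB · AF = -301/48 ∩ BC · GF = 703/96]
4. B_y = -199/24  [DB · AF = -301/48 ∩ BC · GF = 703/96]
   → B = (231/32, -199/24)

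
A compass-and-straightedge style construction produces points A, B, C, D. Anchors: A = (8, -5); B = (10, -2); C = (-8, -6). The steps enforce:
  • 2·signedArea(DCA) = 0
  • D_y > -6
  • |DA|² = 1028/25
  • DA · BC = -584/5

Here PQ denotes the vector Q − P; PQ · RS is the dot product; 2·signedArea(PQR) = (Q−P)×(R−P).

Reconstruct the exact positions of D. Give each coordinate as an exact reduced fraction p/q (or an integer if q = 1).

D = (8/5, -27/5)

1. D_x = 8/5  [2·signedArea(DCA) = 0 ∩ DA · BC = -584/5]
2. D_y = -27/5  [2·signedArea(DCA) = 0 ∩ DA · BC = -584/5]
   → D = (8/5, -27/5)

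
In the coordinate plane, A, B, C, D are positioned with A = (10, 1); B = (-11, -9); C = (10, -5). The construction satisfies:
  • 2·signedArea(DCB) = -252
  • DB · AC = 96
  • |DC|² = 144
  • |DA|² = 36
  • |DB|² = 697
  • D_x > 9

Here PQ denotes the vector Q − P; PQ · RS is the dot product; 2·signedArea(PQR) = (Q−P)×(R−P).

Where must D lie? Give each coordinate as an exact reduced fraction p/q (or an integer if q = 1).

1. D_x = 10  [2·signedArea(DCB) = -252 ∩ DB · AC = 96]
2. D_y = 7  [2·signedArea(DCB) = -252 ∩ DB · AC = 96]
   → D = (10, 7)

D = (10, 7)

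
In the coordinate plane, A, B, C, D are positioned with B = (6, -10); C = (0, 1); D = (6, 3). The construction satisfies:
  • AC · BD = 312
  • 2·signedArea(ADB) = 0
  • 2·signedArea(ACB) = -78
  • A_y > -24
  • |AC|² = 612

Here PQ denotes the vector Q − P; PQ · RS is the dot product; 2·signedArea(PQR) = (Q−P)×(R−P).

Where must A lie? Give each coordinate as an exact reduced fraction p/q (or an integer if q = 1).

1. A_x = 6  [2·signedArea(ADB) = 0 ∩ 2·signedArea(ACB) = -78]
2. A_y = -23  [2·signedArea(ADB) = 0 ∩ 2·signedArea(ACB) = -78]
   → A = (6, -23)

A = (6, -23)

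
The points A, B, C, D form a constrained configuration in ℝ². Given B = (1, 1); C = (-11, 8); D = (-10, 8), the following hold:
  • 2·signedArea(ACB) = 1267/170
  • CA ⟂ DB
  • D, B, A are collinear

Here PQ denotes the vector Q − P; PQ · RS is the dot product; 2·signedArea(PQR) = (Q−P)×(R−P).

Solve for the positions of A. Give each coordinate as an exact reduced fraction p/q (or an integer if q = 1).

1. A_x = -1821/170  [D, B, A are collinear ∩ CA ⟂ DB]
2. A_y = 1437/170  [D, B, A are collinear ∩ CA ⟂ DB]
   → A = (-1821/170, 1437/170)

A = (-1821/170, 1437/170)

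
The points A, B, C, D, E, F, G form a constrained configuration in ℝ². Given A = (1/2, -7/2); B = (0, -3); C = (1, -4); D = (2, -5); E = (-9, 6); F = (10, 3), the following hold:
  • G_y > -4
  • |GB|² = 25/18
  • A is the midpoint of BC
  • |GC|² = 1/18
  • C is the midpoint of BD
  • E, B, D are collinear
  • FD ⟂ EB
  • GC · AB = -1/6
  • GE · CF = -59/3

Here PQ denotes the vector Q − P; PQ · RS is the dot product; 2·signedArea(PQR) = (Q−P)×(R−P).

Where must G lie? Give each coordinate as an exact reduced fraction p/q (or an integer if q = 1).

G = (5/6, -23/6)

1. G_x = 5/6  [GC · AB = -1/6 ∩ GE · CF = -59/3]
2. G_y = -23/6  [GC · AB = -1/6 ∩ GE · CF = -59/3]
   → G = (5/6, -23/6)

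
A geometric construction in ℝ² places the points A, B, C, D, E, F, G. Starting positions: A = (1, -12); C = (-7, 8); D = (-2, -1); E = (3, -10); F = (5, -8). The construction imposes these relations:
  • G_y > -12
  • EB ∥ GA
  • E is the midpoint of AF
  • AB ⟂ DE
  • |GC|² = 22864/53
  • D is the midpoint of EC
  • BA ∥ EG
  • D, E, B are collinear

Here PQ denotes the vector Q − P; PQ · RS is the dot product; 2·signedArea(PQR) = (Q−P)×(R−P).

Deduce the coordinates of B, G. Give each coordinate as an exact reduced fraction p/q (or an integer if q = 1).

1. B_x = 179/53  [D, E, B are collinear ∩ AB ⟂ DE]
2. B_y = -566/53  [D, E, B are collinear ∩ AB ⟂ DE]
   → B = (179/53, -566/53)
3. G_x = 33/53  [EB ∥ GA ∩ BA ∥ EG]
4. G_y = -600/53  [EB ∥ GA ∩ BA ∥ EG]
   → G = (33/53, -600/53)

B = (179/53, -566/53)
G = (33/53, -600/53)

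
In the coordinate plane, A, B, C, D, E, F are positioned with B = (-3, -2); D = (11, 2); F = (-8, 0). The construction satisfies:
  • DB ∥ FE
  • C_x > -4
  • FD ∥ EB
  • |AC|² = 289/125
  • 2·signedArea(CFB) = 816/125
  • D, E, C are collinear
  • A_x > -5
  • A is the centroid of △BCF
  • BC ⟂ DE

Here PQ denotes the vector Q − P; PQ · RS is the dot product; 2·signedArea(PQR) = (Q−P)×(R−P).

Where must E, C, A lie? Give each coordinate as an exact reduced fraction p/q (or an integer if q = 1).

A = (-594/125, -108/125)
C = (-407/125, -74/125)
E = (-22, -4)

1. E_x = -22  [FD ∥ EB ∩ DB ∥ FE]
2. E_y = -4  [FD ∥ EB ∩ DB ∥ FE]
   → E = (-22, -4)
3. C_x = -407/125  [D, E, C are collinear ∩ BC ⟂ DE]
4. C_y = -74/125  [D, E, C are collinear ∩ BC ⟂ DE]
   → C = (-407/125, -74/125)
5. A_x = -594/125  [A is the centroid of △BCF]
6. A_y = -108/125  [A is the centroid of △BCF]
   → A = (-594/125, -108/125)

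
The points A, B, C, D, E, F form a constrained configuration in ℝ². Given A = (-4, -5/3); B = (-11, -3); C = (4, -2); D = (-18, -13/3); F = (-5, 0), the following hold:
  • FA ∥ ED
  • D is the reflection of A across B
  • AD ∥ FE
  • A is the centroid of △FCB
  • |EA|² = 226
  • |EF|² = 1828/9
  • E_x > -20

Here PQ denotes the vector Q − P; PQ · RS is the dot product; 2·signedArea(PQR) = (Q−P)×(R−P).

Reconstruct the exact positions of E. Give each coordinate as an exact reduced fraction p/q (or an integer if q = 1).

1. E_x = -19  [FA ∥ ED ∩ AD ∥ FE]
2. E_y = -8/3  [FA ∥ ED ∩ AD ∥ FE]
   → E = (-19, -8/3)

E = (-19, -8/3)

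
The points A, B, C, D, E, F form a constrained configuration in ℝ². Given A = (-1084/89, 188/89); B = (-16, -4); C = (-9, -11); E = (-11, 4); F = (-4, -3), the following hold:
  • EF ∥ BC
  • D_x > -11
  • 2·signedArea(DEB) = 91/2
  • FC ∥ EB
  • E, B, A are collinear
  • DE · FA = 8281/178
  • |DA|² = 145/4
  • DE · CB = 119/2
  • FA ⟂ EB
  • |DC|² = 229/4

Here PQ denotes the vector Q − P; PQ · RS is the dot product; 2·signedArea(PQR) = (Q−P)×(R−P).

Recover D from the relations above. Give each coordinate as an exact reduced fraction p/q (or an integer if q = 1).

1. D_x = -10  [2·signedArea(DEB) = 91/2 ∩ DE · CB = 119/2]
2. D_y = -7/2  [2·signedArea(DEB) = 91/2 ∩ DE · CB = 119/2]
   → D = (-10, -7/2)

D = (-10, -7/2)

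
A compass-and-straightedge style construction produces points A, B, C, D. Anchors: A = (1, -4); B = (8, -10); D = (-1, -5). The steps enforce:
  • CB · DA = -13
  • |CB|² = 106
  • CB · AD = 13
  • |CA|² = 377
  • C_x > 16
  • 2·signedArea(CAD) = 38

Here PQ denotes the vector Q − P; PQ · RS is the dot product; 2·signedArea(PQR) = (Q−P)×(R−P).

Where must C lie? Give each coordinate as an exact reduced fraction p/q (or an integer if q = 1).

1. C_x = 17  [CB · DA = -13 ∩ 2·signedArea(CAD) = 38]
2. C_y = -15  [CB · DA = -13 ∩ 2·signedArea(CAD) = 38]
   → C = (17, -15)

C = (17, -15)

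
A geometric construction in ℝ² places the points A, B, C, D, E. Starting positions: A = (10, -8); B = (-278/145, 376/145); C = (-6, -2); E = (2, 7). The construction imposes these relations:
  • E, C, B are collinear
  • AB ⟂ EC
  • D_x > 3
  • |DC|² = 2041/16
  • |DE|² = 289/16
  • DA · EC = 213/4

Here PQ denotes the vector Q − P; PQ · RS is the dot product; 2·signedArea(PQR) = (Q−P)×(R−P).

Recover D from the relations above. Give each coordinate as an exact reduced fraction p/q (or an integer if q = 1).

D = (4, 13/4)

1. D_x = 4  [line 8·x + 9·y + -245/4 = 0 ∩ |DE|² = 289/16]
2. D_y = 13/4  [line 8·x + 9·y + -245/4 = 0 ∩ |DE|² = 289/16]
   → D = (4, 13/4)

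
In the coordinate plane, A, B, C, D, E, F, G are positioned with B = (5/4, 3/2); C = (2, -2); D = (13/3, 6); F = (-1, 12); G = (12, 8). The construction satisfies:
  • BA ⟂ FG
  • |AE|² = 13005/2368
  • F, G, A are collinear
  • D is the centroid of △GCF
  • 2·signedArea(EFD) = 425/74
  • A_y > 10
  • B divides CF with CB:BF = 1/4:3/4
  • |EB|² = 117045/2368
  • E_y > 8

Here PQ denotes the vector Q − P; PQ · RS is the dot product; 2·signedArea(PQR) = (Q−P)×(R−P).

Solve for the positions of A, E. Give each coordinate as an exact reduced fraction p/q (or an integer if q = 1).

A = (593/148, 387/37)
E = (491/148, 2433/296)

1. A_x = 593/148  [F, G, A are collinear ∩ BA ⟂ FG]
2. A_y = 387/37  [F, G, A are collinear ∩ BA ⟂ FG]
   → A = (593/148, 387/37)
3. E_x = 491/148  [line 6·x + 16/3·y + -4717/74 = 0 ∩ |EB|² = 117045/2368]
4. E_y = 2433/296  [line 6·x + 16/3·y + -4717/74 = 0 ∩ |EB|² = 117045/2368]
   → E = (491/148, 2433/296)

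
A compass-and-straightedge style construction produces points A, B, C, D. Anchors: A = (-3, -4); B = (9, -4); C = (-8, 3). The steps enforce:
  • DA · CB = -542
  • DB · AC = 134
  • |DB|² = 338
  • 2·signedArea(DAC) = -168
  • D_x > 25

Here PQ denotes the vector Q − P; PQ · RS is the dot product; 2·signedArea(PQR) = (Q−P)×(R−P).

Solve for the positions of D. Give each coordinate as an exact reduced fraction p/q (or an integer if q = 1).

D = (26, -11)

1. D_x = 26  [DA · CB = -542 ∩ DB · AC = 134]
2. D_y = -11  [DA · CB = -542 ∩ DB · AC = 134]
   → D = (26, -11)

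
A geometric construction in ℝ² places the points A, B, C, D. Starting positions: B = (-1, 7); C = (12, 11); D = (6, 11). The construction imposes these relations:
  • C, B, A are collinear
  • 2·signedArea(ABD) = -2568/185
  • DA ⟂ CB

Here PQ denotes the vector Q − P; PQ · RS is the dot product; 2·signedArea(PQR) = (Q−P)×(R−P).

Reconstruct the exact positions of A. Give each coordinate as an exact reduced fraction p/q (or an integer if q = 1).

1. A_x = 1206/185  [C, B, A are collinear ∩ DA ⟂ CB]
2. A_y = 1723/185  [C, B, A are collinear ∩ DA ⟂ CB]
   → A = (1206/185, 1723/185)

A = (1206/185, 1723/185)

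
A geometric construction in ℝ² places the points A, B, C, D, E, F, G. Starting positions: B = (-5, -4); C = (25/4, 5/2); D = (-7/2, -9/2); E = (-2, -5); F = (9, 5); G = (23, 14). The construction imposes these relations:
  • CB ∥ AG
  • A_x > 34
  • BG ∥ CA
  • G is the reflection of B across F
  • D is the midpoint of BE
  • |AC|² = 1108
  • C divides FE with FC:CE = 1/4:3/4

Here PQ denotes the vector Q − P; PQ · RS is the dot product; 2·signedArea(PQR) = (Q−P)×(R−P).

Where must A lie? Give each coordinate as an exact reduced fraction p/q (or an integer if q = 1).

1. A_x = 137/4  [CB ∥ AG ∩ BG ∥ CA]
2. A_y = 41/2  [CB ∥ AG ∩ BG ∥ CA]
   → A = (137/4, 41/2)

A = (137/4, 41/2)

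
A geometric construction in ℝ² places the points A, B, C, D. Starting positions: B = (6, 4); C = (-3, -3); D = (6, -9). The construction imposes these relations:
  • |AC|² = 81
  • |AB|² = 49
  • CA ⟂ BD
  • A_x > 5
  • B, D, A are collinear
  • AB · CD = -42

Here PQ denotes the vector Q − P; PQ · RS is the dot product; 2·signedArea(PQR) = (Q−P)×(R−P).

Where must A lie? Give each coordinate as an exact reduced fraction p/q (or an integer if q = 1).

A = (6, -3)

1. A_x = 6  [B, D, A are collinear ∩ CA ⟂ BD]
2. A_y = -3  [B, D, A are collinear ∩ CA ⟂ BD]
   → A = (6, -3)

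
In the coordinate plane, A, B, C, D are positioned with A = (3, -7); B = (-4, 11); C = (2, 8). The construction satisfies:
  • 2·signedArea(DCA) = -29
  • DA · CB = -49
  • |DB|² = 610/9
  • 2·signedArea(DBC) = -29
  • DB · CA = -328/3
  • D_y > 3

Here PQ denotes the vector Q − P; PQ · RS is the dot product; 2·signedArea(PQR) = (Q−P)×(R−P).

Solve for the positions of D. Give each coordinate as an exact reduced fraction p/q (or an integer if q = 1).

1. D_x = 1/3  [2·signedArea(DBC) = -29 ∩ DB · CA = -328/3]
2. D_y = 4  [2·signedArea(DBC) = -29 ∩ DB · CA = -328/3]
   → D = (1/3, 4)

D = (1/3, 4)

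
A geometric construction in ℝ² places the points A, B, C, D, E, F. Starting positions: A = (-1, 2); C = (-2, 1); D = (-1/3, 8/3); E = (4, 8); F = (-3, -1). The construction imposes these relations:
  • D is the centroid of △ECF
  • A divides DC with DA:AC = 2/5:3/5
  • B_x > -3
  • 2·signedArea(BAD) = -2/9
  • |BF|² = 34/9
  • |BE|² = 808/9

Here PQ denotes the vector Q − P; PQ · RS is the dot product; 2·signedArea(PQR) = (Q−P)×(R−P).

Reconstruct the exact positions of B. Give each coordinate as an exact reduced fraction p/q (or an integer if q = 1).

B = (-2, 2/3)

1. B_x = -2  [line -2/3·x + 2/3·y + -16/9 = 0 ∩ |BF|² = 34/9]
2. B_y = 2/3  [line -2/3·x + 2/3·y + -16/9 = 0 ∩ |BF|² = 34/9]
   → B = (-2, 2/3)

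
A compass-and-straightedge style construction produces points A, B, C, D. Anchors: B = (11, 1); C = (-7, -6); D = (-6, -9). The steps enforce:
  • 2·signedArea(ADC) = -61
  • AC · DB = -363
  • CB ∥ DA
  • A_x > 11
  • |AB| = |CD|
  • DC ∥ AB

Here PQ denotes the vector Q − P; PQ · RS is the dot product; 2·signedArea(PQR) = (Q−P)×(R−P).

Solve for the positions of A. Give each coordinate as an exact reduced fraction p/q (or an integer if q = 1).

A = (12, -2)

1. A_x = 12  [DC ∥ AB ∩ CB ∥ DA]
2. A_y = -2  [DC ∥ AB ∩ CB ∥ DA]
   → A = (12, -2)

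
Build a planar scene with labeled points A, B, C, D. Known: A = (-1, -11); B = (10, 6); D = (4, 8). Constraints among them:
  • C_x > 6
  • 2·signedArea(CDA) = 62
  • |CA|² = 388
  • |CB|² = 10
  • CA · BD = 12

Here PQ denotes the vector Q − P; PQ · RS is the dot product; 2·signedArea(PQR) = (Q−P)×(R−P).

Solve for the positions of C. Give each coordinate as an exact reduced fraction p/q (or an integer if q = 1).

1. C_x = 7  [2·signedArea(CDA) = 62 ∩ CA · BD = 12]
2. C_y = 7  [2·signedArea(CDA) = 62 ∩ CA · BD = 12]
   → C = (7, 7)

C = (7, 7)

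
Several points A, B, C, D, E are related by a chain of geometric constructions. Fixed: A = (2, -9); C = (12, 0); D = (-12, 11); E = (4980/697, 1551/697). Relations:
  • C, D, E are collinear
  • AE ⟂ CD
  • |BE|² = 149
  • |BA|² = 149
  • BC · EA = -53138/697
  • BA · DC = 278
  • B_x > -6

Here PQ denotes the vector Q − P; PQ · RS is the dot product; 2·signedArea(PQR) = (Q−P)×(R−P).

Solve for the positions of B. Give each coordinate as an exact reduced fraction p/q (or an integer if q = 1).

B = (-5, 1)

1. B_x = -5  [BA · DC = 278 ∩ BC · EA = -53138/697]
2. B_y = 1  [BA · DC = 278 ∩ BC · EA = -53138/697]
   → B = (-5, 1)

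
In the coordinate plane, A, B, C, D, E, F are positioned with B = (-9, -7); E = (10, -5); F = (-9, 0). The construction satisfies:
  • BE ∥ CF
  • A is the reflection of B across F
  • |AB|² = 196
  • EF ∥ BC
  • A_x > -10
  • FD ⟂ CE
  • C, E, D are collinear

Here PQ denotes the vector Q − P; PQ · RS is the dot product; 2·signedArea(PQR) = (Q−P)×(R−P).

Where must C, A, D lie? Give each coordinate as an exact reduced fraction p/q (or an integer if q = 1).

1. C_x = -28  [BE ∥ CF ∩ EF ∥ BC]
2. C_y = -2  [BE ∥ CF ∩ EF ∥ BC]
   → C = (-28, -2)
3. A_x = -9  [A is the reflection of B across F]
4. A_y = 7  [A is the reflection of B across F]
   → A = (-9, 7)
5. D_x = -13476/1453  [C, E, D are collinear ∩ FD ⟂ CE]
6. D_y = -5054/1453  [C, E, D are collinear ∩ FD ⟂ CE]
   → D = (-13476/1453, -5054/1453)

A = (-9, 7)
C = (-28, -2)
D = (-13476/1453, -5054/1453)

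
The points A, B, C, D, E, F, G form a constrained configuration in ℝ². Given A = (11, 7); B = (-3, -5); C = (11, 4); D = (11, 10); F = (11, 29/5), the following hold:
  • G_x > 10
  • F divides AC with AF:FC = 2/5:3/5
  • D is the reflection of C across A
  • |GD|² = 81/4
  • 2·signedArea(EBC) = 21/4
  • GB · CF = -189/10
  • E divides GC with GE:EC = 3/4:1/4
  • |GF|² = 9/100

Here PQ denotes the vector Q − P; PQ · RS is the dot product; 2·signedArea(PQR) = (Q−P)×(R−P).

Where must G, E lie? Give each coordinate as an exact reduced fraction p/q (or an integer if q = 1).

1. G_y = 11/2  [GB · CF = -189/10]
2. G_x = 11  [|GF|² = 9/100]
   → G = (11, 11/2)
3. E_x = 11  [E divides GC with GE:EC = 3/4:1/4]
4. E_y = 35/8  [E divides GC with GE:EC = 3/4:1/4]
   → E = (11, 35/8)

E = (11, 35/8)
G = (11, 11/2)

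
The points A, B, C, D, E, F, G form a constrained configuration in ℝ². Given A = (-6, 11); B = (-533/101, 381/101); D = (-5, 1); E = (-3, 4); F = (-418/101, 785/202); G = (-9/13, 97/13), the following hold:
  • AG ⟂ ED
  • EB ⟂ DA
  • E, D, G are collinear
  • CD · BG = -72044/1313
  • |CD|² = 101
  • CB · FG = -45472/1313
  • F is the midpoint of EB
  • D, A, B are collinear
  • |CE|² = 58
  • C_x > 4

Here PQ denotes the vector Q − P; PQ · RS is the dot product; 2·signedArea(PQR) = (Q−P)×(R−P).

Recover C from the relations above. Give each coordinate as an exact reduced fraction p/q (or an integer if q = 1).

1. C_x = 60/13  [CD · BG = -72044/1313 ∩ CB · FG = -45472/1313]
2. C_y = 51/13  [CD · BG = -72044/1313 ∩ CB · FG = -45472/1313]
   → C = (60/13, 51/13)

C = (60/13, 51/13)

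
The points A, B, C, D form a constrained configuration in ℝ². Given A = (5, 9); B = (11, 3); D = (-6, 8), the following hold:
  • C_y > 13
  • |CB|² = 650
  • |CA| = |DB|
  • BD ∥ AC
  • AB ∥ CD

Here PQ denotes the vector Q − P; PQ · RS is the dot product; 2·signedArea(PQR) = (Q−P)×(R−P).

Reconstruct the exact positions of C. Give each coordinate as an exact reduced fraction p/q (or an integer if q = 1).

1. C_x = -12  [AB ∥ CD ∩ BD ∥ AC]
2. C_y = 14  [AB ∥ CD ∩ BD ∥ AC]
   → C = (-12, 14)

C = (-12, 14)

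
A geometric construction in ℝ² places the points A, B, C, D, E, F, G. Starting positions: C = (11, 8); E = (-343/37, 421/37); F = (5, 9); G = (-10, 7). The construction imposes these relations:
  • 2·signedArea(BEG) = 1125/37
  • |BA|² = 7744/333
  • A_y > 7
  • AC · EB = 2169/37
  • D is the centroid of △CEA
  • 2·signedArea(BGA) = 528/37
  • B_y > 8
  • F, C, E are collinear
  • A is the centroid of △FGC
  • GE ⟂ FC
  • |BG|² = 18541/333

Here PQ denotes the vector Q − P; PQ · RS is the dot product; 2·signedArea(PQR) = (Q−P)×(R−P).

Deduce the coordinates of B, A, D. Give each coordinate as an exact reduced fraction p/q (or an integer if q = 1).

A = (2, 8)
B = (-102/37, 976/111)
D = (46/37, 1013/111)

1. B_x = -102/37  [line 162/37·x + -27/37·y + 684/37 = 0 ∩ |BG|² = 18541/333]
2. B_y = 976/111  [line 162/37·x + -27/37·y + 684/37 = 0 ∩ |BG|² = 18541/333]
   → B = (-102/37, 976/111)
3. A_x = 2  [A is the centroid of △FGC]
4. A_y = 8  [A is the centroid of △FGC]
   → A = (2, 8)
5. D_x = 46/37  [D is the centroid of △CEA]
6. D_y = 1013/111  [D is the centroid of △CEA]
   → D = (46/37, 1013/111)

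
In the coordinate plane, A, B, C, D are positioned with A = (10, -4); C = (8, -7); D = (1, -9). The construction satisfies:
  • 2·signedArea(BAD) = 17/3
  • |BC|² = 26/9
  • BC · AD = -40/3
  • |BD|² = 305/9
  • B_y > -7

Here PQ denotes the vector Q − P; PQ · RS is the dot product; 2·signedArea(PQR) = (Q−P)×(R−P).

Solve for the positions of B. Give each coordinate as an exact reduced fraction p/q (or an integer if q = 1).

1. B_x = 19/3  [BC · AD = -40/3 ∩ 2·signedArea(BAD) = 17/3]
2. B_y = -20/3  [BC · AD = -40/3 ∩ 2·signedArea(BAD) = 17/3]
   → B = (19/3, -20/3)

B = (19/3, -20/3)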